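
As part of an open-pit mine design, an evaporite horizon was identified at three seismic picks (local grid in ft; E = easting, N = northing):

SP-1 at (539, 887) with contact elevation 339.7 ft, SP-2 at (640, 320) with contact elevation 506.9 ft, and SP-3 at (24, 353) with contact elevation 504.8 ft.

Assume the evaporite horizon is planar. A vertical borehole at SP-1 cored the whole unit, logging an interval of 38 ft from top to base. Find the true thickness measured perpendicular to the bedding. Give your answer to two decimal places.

36.42 ft

Let the plane be z = a·E + b·N + c.
SP-2−SP-1: 101a − 567b = 167.2;  SP-3−SP-1: −515a − 534b = 165.1.
Solving gives a = −0.01251, b = −0.29711.
|∇z| = √(a²+b²) = 0.29738, so dip δ = arctan(0.29738) = 16.56°.
True thickness = vertical thickness × cos δ = 38 × cos 16.56° = 36.42 ft.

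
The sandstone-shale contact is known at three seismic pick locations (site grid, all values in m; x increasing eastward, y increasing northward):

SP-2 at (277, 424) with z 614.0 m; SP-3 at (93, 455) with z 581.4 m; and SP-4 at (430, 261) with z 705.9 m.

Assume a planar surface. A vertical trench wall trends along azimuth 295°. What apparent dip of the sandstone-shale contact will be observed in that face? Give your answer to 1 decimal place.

16.1°

Let the plane be z = a·x + b·y + c.
SP-3−SP-2: −184a + 31b = −32.6;  SP-4−SP-2: 153a − 163b = 91.9.
Solving gives a = 0.09762, b = −0.47217.
Unit vector along 295° is (sin 295°, cos 295°) = (-0.9063, 0.4226).
Slope in that direction = a·(-0.9063) + b·(0.4226) = −0.28802.
Apparent dip = arctan|0.28802| = 16.1° (true dip is 25.7°, so apparent ≤ true as expected).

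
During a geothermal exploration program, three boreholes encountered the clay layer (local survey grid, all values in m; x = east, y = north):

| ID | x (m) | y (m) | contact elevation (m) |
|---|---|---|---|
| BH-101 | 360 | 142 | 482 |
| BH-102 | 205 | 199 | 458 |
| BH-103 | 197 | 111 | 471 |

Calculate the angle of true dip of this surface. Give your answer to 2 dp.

Two edge vectors: BH-101→BH-102 = (-155, 57, -24), BH-101→BH-103 = (-163, -31, -11).
Normal n = (BH-101→BH-102) × (BH-101→BH-103) = (-1371, 2207, 14096).
So ∂z/∂x = −n_x/n_z = 0.09726 and ∂z/∂y = −n_y/n_z = −0.15657.
Gradient magnitude |∇z| = √(a² + b²) = √(0.00946 + 0.02451) = 0.18432.
True dip = arctan(0.18432) = 10.44°, dipping toward NNW (azimuth ≈ 328°).

10.44°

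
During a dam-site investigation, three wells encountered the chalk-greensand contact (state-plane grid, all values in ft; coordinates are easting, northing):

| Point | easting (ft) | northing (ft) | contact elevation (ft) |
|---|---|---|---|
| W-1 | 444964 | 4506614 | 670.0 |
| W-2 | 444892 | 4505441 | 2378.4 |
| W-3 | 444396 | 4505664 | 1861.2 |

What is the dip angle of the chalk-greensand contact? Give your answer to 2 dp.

56.78°

Two edge vectors: W-1→W-2 = (-72, -1173, 1708.4), W-1→W-3 = (-568, -950, 1191.2).
Normal n = (W-1→W-2) × (W-1→W-3) = (225702.4, -884604.8, -597864).
So ∂z/∂easting = −n_x/n_z = 0.37751 and ∂z/∂northing = −n_y/n_z = −1.47961.
Gradient magnitude |∇z| = √(a² + b²) = √(0.14252 + 2.18924) = 1.52701.
True dip = arctan(1.52701) = 56.78°, dipping toward NNW (azimuth ≈ 346°).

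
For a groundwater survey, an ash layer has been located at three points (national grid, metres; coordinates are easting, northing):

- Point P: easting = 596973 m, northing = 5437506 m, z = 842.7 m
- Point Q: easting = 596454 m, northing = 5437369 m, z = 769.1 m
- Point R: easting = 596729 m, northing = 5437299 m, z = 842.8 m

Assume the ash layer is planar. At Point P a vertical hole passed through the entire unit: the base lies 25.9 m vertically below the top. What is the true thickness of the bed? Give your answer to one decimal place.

24.7 m

Two edge vectors: Point P→Point Q = (-519, -137, -73.6), Point P→Point R = (-244, -207, 0.1).
Normal n = (Point P→Point Q) × (Point P→Point R) = (-15248.9, 18010.3, 74005).
So ∂z/∂easting = −n_x/n_z = 0.20605 and ∂z/∂northing = −n_y/n_z = −0.24337.
|∇z| = √(a²+b²) = 0.31888, so dip δ = arctan(0.31888) = 17.69°.
True thickness = vertical thickness × cos δ = 25.9 × cos 17.69° = 24.7 m.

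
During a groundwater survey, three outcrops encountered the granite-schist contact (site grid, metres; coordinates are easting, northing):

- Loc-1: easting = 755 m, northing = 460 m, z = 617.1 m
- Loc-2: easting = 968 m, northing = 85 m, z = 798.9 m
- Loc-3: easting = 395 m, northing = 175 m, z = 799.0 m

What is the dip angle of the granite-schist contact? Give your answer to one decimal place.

28.3°

Two edge vectors: Loc-1→Loc-2 = (213, -375, 181.8), Loc-1→Loc-3 = (-360, -285, 181.9).
Normal n = (Loc-1→Loc-2) × (Loc-1→Loc-3) = (-16399.5, -104192.7, -195705).
So ∂z/∂easting = −n_x/n_z = −0.08380 and ∂z/∂northing = −n_y/n_z = −0.53240.
Gradient magnitude |∇z| = √(a² + b²) = √(0.00702 + 0.28345) = 0.53895.
True dip = arctan(0.53895) = 28.3°, dipping toward N (azimuth ≈ 009°).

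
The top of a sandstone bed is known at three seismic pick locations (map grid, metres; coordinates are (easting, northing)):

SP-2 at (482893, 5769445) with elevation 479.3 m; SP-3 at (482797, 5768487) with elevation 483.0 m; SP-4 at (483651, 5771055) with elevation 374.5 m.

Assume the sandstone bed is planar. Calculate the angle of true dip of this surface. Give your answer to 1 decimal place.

9.4°

Let the plane be z = a·E + b·N + c.
SP-3−SP-2: −96a − 958b = 3.7;  SP-4−SP-2: 758a + 1610b = −104.8.
Solving gives a = −0.16522, b = 0.01269.
Gradient magnitude |∇z| = √(a² + b²) = √(0.02730 + 0.00016) = 0.16571.
True dip = arctan(0.16571) = 9.4°, dipping toward E (azimuth ≈ 094°).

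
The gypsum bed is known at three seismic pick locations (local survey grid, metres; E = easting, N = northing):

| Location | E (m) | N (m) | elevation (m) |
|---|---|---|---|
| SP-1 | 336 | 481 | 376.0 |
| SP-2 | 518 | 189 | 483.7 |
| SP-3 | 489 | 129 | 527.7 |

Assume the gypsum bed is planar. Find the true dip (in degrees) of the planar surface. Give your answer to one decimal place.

Let the plane be z = a·E + b·N + c.
SP-2−SP-1: 182a − 292b = 107.7;  SP-3−SP-1: 153a − 352b = 151.7.
Solving gives a = −0.32938, b = −0.57413.
Gradient magnitude |∇z| = √(a² + b²) = √(0.10849 + 0.32963) = 0.66191.
True dip = arctan(0.66191) = 33.5°, dipping toward NNE (azimuth ≈ 030°).

33.5°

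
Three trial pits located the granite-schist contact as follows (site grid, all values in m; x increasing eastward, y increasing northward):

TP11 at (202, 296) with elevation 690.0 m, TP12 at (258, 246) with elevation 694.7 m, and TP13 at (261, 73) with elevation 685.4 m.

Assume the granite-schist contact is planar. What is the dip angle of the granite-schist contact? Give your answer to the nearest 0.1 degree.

8.3°

Let the plane be z = a·x + b·y + c.
TP12−TP11: 56a − 50b = 4.7;  TP13−TP11: 59a − 223b = −4.6.
Solving gives a = 0.13400, b = 0.05608.
Gradient magnitude |∇z| = √(a² + b²) = √(0.01796 + 0.00315) = 0.14526.
True dip = arctan(0.14526) = 8.3°, dipping toward WSW (azimuth ≈ 247°).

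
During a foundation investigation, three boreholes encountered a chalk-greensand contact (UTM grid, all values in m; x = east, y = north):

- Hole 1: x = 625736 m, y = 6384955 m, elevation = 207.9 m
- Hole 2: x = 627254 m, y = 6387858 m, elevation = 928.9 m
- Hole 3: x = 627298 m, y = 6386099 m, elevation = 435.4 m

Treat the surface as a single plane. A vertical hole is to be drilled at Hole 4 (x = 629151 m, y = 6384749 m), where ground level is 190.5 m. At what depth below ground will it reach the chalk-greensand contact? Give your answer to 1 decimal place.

240.7 m

Two edge vectors: Hole 1→Hole 2 = (1518, 2903, 721), Hole 1→Hole 3 = (1562, 1144, 227.5).
Normal n = (Hole 1→Hole 2) × (Hole 1→Hole 3) = (-164391.5, 780857, -2797894).
So ∂z/∂x = −n_x/n_z = −0.058755442 and ∂z/∂y = −n_y/n_z = 0.279087414.
Intercept c from Hole 1: 207.9 + 36765.40 − 1781960.58 = −1744987.28.
At (629151, 6384749): z_contact = −36966.05 + 1781903.08 − 1744987.28 = -50.24 m.
Depth below ground = 190.5 − (-50.24) = 240.7 m.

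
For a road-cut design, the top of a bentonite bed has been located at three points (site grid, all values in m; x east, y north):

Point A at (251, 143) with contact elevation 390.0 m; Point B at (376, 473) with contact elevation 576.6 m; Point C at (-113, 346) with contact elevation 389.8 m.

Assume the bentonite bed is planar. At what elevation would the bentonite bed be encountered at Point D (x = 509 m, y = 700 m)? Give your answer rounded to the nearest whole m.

717 m

Two edge vectors: Point A→Point B = (125, 330, 186.6), Point A→Point C = (-364, 203, -0.2).
Normal n = (Point A→Point B) × (Point A→Point C) = (-37945.8, -67897.4, 145495).
So ∂z/∂x = −n_x/n_z = 0.26080 and ∂z/∂y = −n_y/n_z = 0.46666.
Intercept c from Point A: 390 − 65.46 − 66.73 = 257.80.
At (509, 700): z = 132.7 + 326.7 + 257.80 = 717.2 m.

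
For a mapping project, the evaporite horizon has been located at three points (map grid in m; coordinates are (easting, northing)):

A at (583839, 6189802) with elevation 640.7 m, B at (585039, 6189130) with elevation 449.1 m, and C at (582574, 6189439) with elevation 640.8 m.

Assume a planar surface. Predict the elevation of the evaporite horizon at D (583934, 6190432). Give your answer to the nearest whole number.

754 m

Let the plane be z = a·E + b·N + c.
B−A: 1200a − 672b = −191.6;  C−A: −1265a − 363b = 0.1.
Solving gives a = −0.05414878, b = 0.18842480.
Then c = 640.7 − a·583839 − b·6189802 = −1134057.35.
At (583934, 6190432): z = −31619.3 + 1166430.9 − 1134057.35 = 754.3 m.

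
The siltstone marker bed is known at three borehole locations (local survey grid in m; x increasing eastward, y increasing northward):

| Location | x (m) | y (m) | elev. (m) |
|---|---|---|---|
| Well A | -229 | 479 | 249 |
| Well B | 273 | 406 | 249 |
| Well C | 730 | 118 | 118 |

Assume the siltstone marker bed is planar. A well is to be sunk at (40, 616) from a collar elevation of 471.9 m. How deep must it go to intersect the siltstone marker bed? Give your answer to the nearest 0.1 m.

118.8 m

Two edge vectors: Well A→Well B = (502, -73, 0), Well A→Well C = (959, -361, -131).
Normal n = (Well A→Well B) × (Well A→Well C) = (9563, 65762, -111215).
So ∂z/∂x = −n_x/n_z = 0.08599 and ∂z/∂y = −n_y/n_z = 0.59131.
Intercept c from Well A: 249 + 19.69 − 283.24 = −14.54.
At (40, 616): z_contact = 3.44 + 364.24 − 14.54 = 353.14 m.
Depth below ground = 471.9 − 353.14 = 118.8 m.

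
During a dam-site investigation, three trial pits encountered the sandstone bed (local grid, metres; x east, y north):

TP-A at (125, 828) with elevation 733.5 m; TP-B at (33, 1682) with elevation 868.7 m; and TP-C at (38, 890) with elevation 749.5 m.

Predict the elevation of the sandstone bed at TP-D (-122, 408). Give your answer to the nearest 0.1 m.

689.5 m

Let the plane be z = a·x + b·y + c.
TP-B−TP-A: −92a + 854b = 135.2;  TP-C−TP-A: −87a + 62b = 16.
Solving gives a = −0.076998, b = 0.150019.
Then c = 733.5 − a·125 − b·828 = 618.91.
At (-122, 408): z = 9.4 + 61.2 + 618.91 = 689.5 m.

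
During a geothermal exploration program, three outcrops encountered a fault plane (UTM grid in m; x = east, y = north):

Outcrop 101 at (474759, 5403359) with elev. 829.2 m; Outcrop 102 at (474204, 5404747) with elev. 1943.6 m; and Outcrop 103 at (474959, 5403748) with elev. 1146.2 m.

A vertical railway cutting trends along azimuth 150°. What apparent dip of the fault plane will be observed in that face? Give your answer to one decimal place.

Two edge vectors: Outcrop 101→Outcrop 102 = (-555, 1388, 1114.4), Outcrop 101→Outcrop 103 = (200, 389, 317).
Normal n = (Outcrop 101→Outcrop 102) × (Outcrop 101→Outcrop 103) = (6494.4, 398815, -493495).
So ∂z/∂x = −n_x/n_z = 0.01316 and ∂z/∂y = −n_y/n_z = 0.80814.
Unit vector along 150° is (sin 150°, cos 150°) = (0.5000, -0.8660).
Slope in that direction = a·(0.5000) + b·(-0.8660) = −0.69329.
Apparent dip = arctan|0.69329| = 34.7° (true dip is 38.9°, so apparent ≤ true as expected).

34.7°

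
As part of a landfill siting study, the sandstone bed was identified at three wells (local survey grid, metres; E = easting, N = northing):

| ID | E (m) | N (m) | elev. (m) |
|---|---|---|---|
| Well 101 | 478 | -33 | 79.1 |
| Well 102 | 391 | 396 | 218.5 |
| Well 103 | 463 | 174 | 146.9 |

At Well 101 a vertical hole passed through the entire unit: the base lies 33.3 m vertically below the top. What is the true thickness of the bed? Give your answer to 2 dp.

Two edge vectors: Well 101→Well 102 = (-87, 429, 139.4), Well 101→Well 103 = (-15, 207, 67.8).
Normal n = (Well 101→Well 102) × (Well 101→Well 103) = (230.4, 3807.6, -11574).
So ∂z/∂E = −n_x/n_z = 0.01991 and ∂z/∂N = −n_y/n_z = 0.32898.
|∇z| = √(a²+b²) = 0.32958, so dip δ = arctan(0.32958) = 18.24°.
True thickness = vertical thickness × cos δ = 33.3 × cos 18.24° = 31.63 m.

31.63 m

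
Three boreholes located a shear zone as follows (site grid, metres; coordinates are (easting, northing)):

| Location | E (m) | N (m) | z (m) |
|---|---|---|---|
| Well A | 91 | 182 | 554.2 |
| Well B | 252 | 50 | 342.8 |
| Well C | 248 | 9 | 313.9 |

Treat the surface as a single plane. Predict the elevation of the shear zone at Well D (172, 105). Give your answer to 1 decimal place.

Two edge vectors: Well A→Well B = (161, -132, -211.4), Well A→Well C = (157, -173, -240.3).
Normal n = (Well A→Well B) × (Well A→Well C) = (-4852.6, 5498.5, -7129).
So ∂z/∂E = −n_x/n_z = −0.68068 and ∂z/∂N = −n_y/n_z = 0.77129.
Intercept c from Well A: 554.2 + 61.94 − 140.37 = 475.77.
At (172, 105): z = −117.1 + 81.0 + 475.77 = 439.7 m.

439.7 m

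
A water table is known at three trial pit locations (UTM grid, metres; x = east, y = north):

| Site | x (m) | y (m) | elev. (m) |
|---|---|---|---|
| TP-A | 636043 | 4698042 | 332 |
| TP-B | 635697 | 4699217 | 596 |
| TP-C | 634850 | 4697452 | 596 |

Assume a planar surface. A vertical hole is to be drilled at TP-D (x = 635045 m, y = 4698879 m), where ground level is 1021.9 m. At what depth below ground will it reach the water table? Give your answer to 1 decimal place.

Two edge vectors: TP-A→TP-B = (-346, 1175, 264), TP-A→TP-C = (-1193, -590, 264).
Normal n = (TP-A→TP-B) × (TP-A→TP-C) = (465960, -223608, 1605915).
So ∂z/∂x = −n_x/n_z = −0.290152343 and ∂z/∂y = −n_y/n_z = 0.139240246.
Intercept c from TP-A: 332 + 184549.37 − 654156.52 = −469275.16.
At (635045, 4698879): z_contact = −184259.79 + 654273.07 − 469275.16 = 738.12 m.
Depth below ground = 1021.9 − 738.12 = 283.8 m.

283.8 m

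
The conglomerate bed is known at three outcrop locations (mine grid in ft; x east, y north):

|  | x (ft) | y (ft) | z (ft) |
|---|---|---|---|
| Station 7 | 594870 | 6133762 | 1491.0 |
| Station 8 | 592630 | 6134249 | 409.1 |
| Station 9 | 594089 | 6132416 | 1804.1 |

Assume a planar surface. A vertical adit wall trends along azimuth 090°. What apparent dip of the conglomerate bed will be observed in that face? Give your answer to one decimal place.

Let the plane be z = a·x + b·y + c.
Station 8−Station 7: −2240a + 487b = −1081.9;  Station 9−Station 7: −781a − 1346b = 313.1.
Solving gives a = 0.38398, b = −0.45541.
Unit vector along 090° is (sin 90°, cos 90°) = (1.0000, 0.0000).
Slope in that direction = a·(1.0000) + b·(0.0000) = 0.38398.
Apparent dip = arctan|0.38398| = 21.0° (true dip is 30.8°, so apparent ≤ true as expected).

21.0°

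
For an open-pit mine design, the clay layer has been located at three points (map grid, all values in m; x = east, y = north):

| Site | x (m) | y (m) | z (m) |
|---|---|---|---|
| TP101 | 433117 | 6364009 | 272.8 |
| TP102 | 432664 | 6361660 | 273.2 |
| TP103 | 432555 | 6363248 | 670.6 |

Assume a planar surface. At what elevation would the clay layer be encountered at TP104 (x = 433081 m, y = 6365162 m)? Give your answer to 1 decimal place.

520.0 m

Two edge vectors: TP101→TP102 = (-453, -2349, 0.4), TP101→TP103 = (-562, -761, 397.8).
Normal n = (TP101→TP102) × (TP101→TP103) = (-934127.8, 179978.6, -975405).
So ∂z/∂x = −n_x/n_z = −0.957681989 and ∂z/∂y = −n_y/n_z = 0.184516790.
Intercept c from TP101: 272.8 + 414788.35 − 1174266.52 = −759205.37.
At (433081, 6365162): z = −414753.9 + 1174479.3 − 759205.37 = 520.0 m.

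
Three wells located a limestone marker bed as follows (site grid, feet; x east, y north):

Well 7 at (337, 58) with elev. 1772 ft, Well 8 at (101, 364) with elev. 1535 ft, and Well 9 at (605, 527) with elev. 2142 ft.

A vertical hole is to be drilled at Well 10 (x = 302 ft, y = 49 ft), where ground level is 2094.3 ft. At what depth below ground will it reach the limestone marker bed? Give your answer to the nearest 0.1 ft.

Let the plane be z = a·x + b·y + c.
Well 8−Well 7: −236a + 306b = −237;  Well 9−Well 7: 268a + 469b = 370.
Solving gives a = 1.16441, b = 0.12353.
Then c = 1772 − a·337 − b·58 = 1372.43.
At (302, 49): z_contact = 351.65 + 6.05 + 1372.43 = 1730.13 ft.
Depth below ground = 2094.3 − 1730.13 = 364.2 ft.

364.2 ft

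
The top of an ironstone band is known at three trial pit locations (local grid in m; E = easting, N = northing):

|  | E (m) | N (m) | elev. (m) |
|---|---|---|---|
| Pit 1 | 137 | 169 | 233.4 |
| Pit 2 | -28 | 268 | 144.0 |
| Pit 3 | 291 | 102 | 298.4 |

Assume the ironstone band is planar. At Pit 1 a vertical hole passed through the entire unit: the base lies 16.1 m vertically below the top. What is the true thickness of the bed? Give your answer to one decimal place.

13.0 m

Let the plane be z = a·E + b·N + c.
Pit 2−Pit 1: −165a + 99b = −89.4;  Pit 3−Pit 1: 154a − 67b = 65.
Solving gives a = 0.10623, b = −0.72598.
|∇z| = √(a²+b²) = 0.73371, so dip δ = arctan(0.73371) = 36.27°.
True thickness = vertical thickness × cos δ = 16.1 × cos 36.27° = 13.0 m.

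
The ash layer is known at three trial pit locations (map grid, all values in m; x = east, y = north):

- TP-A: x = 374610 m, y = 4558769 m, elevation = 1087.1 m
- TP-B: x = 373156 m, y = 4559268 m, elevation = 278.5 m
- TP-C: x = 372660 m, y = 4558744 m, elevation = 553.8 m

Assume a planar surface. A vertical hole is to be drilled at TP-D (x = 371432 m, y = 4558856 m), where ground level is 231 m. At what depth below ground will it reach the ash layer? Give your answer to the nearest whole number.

Let the plane be z = a·x + b·y + c.
TP-B−TP-A: −1454a + 499b = −808.6;  TP-C−TP-A: −1950a − 25b = −533.3.
Solving gives a = 0.28366525, b = −0.79388924.
Then c = 1087.1 − a·374610 − b·4558769 = 3513980.92.
At (371432, 4558856): z_contact = 105362.3 − 3619226.7 + 3513980.92 = 116.5 m.
Depth below ground = 231 − 116.5 = 114 m.

114 m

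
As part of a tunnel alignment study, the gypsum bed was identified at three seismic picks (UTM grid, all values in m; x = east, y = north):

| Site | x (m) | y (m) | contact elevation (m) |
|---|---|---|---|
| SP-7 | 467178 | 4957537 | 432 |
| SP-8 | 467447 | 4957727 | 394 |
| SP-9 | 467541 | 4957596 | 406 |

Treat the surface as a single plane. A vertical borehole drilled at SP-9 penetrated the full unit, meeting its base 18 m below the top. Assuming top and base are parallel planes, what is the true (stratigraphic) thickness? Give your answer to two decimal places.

Two edge vectors: SP-7→SP-8 = (269, 190, -38), SP-7→SP-9 = (363, 59, -26).
Normal n = (SP-7→SP-8) × (SP-7→SP-9) = (-2698, -6800, -53099).
So ∂z/∂x = −n_x/n_z = −0.05081 and ∂z/∂y = −n_y/n_z = −0.12806.
|∇z| = √(a²+b²) = 0.13777, so dip δ = arctan(0.13777) = 7.84°.
True thickness = vertical thickness × cos δ = 18 × cos 7.84° = 17.83 m.

17.83 m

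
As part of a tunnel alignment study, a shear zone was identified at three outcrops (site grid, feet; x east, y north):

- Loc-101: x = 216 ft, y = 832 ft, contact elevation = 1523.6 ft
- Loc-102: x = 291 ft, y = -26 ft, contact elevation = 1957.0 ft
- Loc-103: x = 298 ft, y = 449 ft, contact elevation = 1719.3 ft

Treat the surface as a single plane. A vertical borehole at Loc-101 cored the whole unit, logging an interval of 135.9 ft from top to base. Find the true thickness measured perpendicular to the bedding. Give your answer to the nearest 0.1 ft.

121.4 ft

Let the plane be z = a·x + b·y + c.
Loc-102−Loc-101: 75a − 858b = 433.4;  Loc-103−Loc-101: 82a − 383b = 195.7.
Solving gives a = 0.04608, b = −0.50110.
|∇z| = √(a²+b²) = 0.50321, so dip δ = arctan(0.50321) = 26.71°.
True thickness = vertical thickness × cos δ = 135.9 × cos 26.71° = 121.4 ft.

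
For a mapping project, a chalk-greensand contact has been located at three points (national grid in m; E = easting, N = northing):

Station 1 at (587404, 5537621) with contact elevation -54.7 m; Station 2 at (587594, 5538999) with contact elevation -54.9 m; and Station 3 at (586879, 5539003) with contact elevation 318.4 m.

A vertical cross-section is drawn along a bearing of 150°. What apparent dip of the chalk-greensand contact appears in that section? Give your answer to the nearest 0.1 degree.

17.9°

Let the plane be z = a·E + b·N + c.
Station 2−Station 1: 190a + 1378b = −0.2;  Station 3−Station 1: −525a + 1382b = 373.1.
Solving gives a = −0.52170, b = 0.07179.
Unit vector along 150° is (sin 150°, cos 150°) = (0.5000, -0.8660).
Slope in that direction = a·(0.5000) + b·(-0.8660) = −0.32302.
Apparent dip = arctan|0.32302| = 17.9° (true dip is 27.8°, so apparent ≤ true as expected).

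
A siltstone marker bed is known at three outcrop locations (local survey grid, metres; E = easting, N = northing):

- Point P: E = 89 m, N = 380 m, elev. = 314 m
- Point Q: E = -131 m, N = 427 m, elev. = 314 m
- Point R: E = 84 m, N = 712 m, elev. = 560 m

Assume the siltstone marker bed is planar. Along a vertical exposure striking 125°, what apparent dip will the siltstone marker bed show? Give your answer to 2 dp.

16.50°

Two edge vectors: Point P→Point Q = (-220, 47, 0), Point P→Point R = (-5, 332, 246).
Normal n = (Point P→Point Q) × (Point P→Point R) = (11562, 54120, -72805).
So ∂z/∂E = −n_x/n_z = 0.15881 and ∂z/∂N = −n_y/n_z = 0.74336.
Unit vector along 125° is (sin 125°, cos 125°) = (0.8192, -0.5736).
Slope in that direction = a·(0.8192) + b·(-0.5736) = −0.29628.
Apparent dip = arctan|0.29628| = 16.50° (true dip is 37.2°, so apparent ≤ true as expected).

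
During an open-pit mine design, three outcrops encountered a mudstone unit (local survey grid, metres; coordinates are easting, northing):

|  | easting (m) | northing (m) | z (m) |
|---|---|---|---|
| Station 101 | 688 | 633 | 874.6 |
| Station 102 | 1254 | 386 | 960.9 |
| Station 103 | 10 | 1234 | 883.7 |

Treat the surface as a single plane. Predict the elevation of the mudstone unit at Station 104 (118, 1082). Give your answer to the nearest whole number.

Let the plane be z = a·easting + b·northing + c.
Station 102−Station 101: 566a − 247b = 86.3;  Station 103−Station 101: −678a + 601b = 9.1.
Solving gives a = 0.31334, b = 0.36863.
Then c = 874.6 − a·688 − b·633 = 425.68.
At (118, 1082): z = 37.0 + 398.9 + 425.68 = 861.5 m.

862 m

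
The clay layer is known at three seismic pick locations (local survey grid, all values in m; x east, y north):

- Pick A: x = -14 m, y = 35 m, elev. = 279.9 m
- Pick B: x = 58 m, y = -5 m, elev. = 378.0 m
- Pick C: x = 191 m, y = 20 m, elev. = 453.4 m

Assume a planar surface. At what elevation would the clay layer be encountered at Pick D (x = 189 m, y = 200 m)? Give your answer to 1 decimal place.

259.3 m

Let the plane be z = a·x + b·y + c.
Pick B−Pick A: 72a − 40b = 98.1;  Pick C−Pick A: 205a − 15b = 173.5.
Solving gives a = 0.76805, b = −1.07001.
Then c = 279.9 − a·-14 − b·35 = 328.10.
At (189, 200): z = 145.2 − 214.0 + 328.10 = 259.3 m.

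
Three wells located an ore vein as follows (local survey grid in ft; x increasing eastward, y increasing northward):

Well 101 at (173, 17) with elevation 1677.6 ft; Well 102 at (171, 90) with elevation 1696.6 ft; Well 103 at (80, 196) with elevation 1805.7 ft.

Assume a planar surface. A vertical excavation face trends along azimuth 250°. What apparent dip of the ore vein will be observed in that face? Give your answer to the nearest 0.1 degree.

Two edge vectors: Well 101→Well 102 = (-2, 73, 19), Well 101→Well 103 = (-93, 179, 128.1).
Normal n = (Well 101→Well 102) × (Well 101→Well 103) = (5950.3, -1510.8, 6431).
So ∂z/∂x = −n_x/n_z = −0.92525 and ∂z/∂y = −n_y/n_z = 0.23492.
Unit vector along 250° is (sin 250°, cos 250°) = (-0.9397, -0.3420).
Slope in that direction = a·(-0.9397) + b·(-0.3420) = 0.78910.
Apparent dip = arctan|0.78910| = 38.3° (true dip is 43.7°, so apparent ≤ true as expected).

38.3°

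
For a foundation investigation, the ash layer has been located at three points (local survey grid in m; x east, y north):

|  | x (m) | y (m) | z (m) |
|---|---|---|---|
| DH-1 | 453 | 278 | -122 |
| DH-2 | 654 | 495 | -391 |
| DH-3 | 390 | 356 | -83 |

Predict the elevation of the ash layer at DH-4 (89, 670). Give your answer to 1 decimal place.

121.5 m

Two edge vectors: DH-1→DH-2 = (201, 217, -269), DH-1→DH-3 = (-63, 78, 39).
Normal n = (DH-1→DH-2) × (DH-1→DH-3) = (29445, 9108, 29349).
So ∂z/∂x = −n_x/n_z = −1.00327 and ∂z/∂y = −n_y/n_z = −0.31033.
Intercept c from DH-1: -122 + 454.48 + 86.27 = 418.75.
At (89, 670): z = −89.3 − 207.9 + 418.75 = 121.5 m.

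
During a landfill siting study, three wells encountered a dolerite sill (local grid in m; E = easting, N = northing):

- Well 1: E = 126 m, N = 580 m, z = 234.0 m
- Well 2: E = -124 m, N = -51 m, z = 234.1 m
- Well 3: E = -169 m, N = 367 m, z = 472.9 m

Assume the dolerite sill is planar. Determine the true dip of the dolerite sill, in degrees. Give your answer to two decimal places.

50.66°

Two edge vectors: Well 1→Well 2 = (-250, -631, 0.1), Well 1→Well 3 = (-295, -213, 238.9).
Normal n = (Well 1→Well 2) × (Well 1→Well 3) = (-150724.6, 59695.5, -132895).
So ∂z/∂E = −n_x/n_z = −1.13416 and ∂z/∂N = −n_y/n_z = 0.44919.
Gradient magnitude |∇z| = √(a² + b²) = √(1.28633 + 0.20177) = 1.21988.
True dip = arctan(1.21988) = 50.66°, dipping toward ESE (azimuth ≈ 112°).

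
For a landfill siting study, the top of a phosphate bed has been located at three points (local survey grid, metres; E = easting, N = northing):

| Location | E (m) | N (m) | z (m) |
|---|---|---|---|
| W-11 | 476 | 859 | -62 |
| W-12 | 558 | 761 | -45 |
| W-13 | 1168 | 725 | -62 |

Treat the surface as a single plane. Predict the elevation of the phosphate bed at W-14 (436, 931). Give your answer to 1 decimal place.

Two edge vectors: W-11→W-12 = (82, -98, 17), W-11→W-13 = (692, -134, 0).
Normal n = (W-11→W-12) × (W-11→W-13) = (2278, 11764, 56828).
So ∂z/∂E = −n_x/n_z = −0.040086 and ∂z/∂N = −n_y/n_z = −0.207011.
Intercept c from W-11: -62 + 19.08 + 177.82 = 134.90.
At (436, 931): z = −17.5 − 192.7 + 134.90 = -75.3 m.

-75.3 m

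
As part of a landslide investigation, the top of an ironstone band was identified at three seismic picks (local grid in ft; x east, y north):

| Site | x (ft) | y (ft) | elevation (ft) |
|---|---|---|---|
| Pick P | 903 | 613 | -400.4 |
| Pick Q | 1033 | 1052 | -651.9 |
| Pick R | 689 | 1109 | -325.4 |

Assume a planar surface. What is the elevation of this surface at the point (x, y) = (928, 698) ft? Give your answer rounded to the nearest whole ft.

Two edge vectors: Pick P→Pick Q = (130, 439, -251.5), Pick P→Pick R = (-214, 496, 75).
Normal n = (Pick P→Pick Q) × (Pick P→Pick R) = (157669, 44071, 158426).
So ∂z/∂x = −n_x/n_z = −0.99522 and ∂z/∂y = −n_y/n_z = −0.27818.
Intercept c from Pick P: -400.4 + 898.69 + 170.52 = 668.81.
At (928, 698): z = −923.6 − 194.2 + 668.81 = -448.9 ft.

-449 ft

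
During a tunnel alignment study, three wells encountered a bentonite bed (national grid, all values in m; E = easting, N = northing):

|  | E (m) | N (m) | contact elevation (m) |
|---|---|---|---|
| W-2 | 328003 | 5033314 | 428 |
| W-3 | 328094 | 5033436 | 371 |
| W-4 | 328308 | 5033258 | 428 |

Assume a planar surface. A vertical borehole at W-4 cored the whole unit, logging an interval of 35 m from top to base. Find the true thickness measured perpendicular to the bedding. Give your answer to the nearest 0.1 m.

32.3 m

Two edge vectors: W-2→W-3 = (91, 122, -57), W-2→W-4 = (305, -56, 0).
Normal n = (W-2→W-3) × (W-2→W-4) = (-3192, -17385, -42306).
So ∂z/∂E = −n_x/n_z = −0.07545 and ∂z/∂N = −n_y/n_z = −0.41093.
|∇z| = √(a²+b²) = 0.41780, so dip δ = arctan(0.41780) = 22.68°.
True thickness = vertical thickness × cos δ = 35 × cos 22.68° = 32.3 m.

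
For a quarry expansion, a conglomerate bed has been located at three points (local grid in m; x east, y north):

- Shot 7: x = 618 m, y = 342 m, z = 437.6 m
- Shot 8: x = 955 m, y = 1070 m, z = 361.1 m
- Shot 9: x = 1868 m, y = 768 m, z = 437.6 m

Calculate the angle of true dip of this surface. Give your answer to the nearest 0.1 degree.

Two edge vectors: Shot 7→Shot 8 = (337, 728, -76.5), Shot 7→Shot 9 = (1250, 426, 0).
Normal n = (Shot 7→Shot 8) × (Shot 7→Shot 9) = (32589, -95625, -766438).
So ∂z/∂x = −n_x/n_z = 0.04252 and ∂z/∂y = −n_y/n_z = −0.12477.
Gradient magnitude |∇z| = √(a² + b²) = √(0.00181 + 0.01557) = 0.13181.
True dip = arctan(0.13181) = 7.5°, dipping toward NNW (azimuth ≈ 341°).

7.5°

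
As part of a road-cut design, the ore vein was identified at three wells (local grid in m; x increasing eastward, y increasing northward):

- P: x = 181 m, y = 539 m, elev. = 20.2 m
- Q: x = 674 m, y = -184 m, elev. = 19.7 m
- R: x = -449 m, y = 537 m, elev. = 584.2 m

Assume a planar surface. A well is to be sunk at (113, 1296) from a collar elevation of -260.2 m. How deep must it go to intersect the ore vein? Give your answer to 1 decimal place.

119.4 m

Two edge vectors: P→Q = (493, -723, -0.5), P→R = (-630, -2, 564).
Normal n = (P→Q) × (P→R) = (-407773, -277737, -456476).
So ∂z/∂x = −n_x/n_z = −0.893307 and ∂z/∂y = −n_y/n_z = −0.608437.
Intercept c from P: 20.2 + 161.69 + 327.95 = 509.84.
At (113, 1296): z_contact = −100.94 − 788.53 + 509.84 = -379.64 m.
Depth below ground = -260.2 − (-379.64) = 119.4 m.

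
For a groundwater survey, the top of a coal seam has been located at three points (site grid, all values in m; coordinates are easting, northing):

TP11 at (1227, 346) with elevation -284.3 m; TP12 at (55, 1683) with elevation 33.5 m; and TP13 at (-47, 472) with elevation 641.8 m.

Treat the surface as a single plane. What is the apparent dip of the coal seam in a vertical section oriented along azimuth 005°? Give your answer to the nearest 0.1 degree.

26.7°

Let the plane be z = a·easting + b·northing + c.
TP12−TP11: −1172a + 1337b = 317.8;  TP13−TP11: −1274a + 126b = 926.1.
Solving gives a = −0.77019, b = −0.43744.
Unit vector along 005° is (sin 5°, cos 5°) = (0.0872, 0.9962).
Slope in that direction = a·(0.0872) + b·(0.9962) = −0.50290.
Apparent dip = arctan|0.50290| = 26.7° (true dip is 41.5°, so apparent ≤ true as expected).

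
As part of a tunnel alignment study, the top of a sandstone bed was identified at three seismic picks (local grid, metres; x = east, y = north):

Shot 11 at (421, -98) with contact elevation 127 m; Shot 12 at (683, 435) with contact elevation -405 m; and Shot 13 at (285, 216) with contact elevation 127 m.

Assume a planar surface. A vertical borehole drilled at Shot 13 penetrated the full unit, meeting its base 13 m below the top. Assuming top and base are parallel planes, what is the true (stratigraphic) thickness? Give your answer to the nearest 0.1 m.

Let the plane be z = a·x + b·y + c.
Shot 12−Shot 11: 262a + 533b = −532;  Shot 13−Shot 11: −136a + 314b = 0.
Solving gives a = −1.07943, b = −0.46752.
|∇z| = √(a²+b²) = 1.17633, so dip δ = arctan(1.17633) = 49.63°.
True thickness = vertical thickness × cos δ = 13 × cos 49.63° = 8.4 m.

8.4 m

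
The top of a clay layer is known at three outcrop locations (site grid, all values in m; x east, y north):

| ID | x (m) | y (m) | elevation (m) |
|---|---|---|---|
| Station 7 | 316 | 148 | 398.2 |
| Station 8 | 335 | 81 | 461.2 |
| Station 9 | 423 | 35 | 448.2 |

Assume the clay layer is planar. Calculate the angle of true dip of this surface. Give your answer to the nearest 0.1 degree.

Let the plane be z = a·x + b·y + c.
Station 8−Station 7: 19a − 67b = 63;  Station 9−Station 7: 107a − 113b = 50.
Solving gives a = −0.75050, b = −1.15313.
Gradient magnitude |∇z| = √(a² + b²) = √(0.56325 + 1.32970) = 1.37584.
True dip = arctan(1.37584) = 54.0°, dipping toward NNE (azimuth ≈ 033°).

54.0°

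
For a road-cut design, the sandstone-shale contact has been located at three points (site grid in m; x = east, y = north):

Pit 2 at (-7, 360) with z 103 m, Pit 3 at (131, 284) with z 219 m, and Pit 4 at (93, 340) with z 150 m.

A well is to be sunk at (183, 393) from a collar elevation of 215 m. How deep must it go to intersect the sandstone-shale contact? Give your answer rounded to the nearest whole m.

98 m

Let the plane be z = a·x + b·y + c.
Pit 3−Pit 2: 138a − 76b = 116;  Pit 4−Pit 2: 100a − 20b = 47.
Solving gives a = 0.25868, b = −1.05661.
Then c = 103 − a·-7 − b·360 = 485.19.
At (183, 393): z_contact = 47.3 − 415.2 + 485.19 = 117.3 m.
Depth below ground = 215 − 117.3 = 98 m.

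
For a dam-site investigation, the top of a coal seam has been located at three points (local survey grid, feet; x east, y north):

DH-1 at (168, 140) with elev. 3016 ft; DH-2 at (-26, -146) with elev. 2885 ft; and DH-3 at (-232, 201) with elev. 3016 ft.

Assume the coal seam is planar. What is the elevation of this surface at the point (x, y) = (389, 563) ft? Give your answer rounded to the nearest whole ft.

3206 ft

Let the plane be z = a·x + b·y + c.
DH-2−DH-1: −194a − 286b = −131;  DH-3−DH-1: −400a + 61b = 0.
Solving gives a = 0.06330, b = 0.41510.
Then c = 3016 − a·168 − b·140 = 2947.25.
At (389, 563): z = 24.6 + 233.7 + 2947.25 = 3205.6 ft.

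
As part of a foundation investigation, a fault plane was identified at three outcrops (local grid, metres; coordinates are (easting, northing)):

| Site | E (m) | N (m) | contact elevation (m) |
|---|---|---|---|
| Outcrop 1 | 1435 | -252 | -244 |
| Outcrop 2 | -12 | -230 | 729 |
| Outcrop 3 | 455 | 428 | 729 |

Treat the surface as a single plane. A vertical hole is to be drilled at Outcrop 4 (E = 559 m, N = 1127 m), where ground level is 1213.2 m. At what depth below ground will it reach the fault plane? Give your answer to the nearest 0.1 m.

223.4 m

Two edge vectors: Outcrop 1→Outcrop 2 = (-1447, 22, 973), Outcrop 1→Outcrop 3 = (-980, 680, 973).
Normal n = (Outcrop 1→Outcrop 2) × (Outcrop 1→Outcrop 3) = (-640234, 454391, -962400).
So ∂z/∂E = −n_x/n_z = −0.665247 and ∂z/∂N = −n_y/n_z = 0.472144.
Intercept c from Outcrop 1: -244 + 954.63 + 118.98 = 829.61.
At (559, 1127): z_contact = −371.87 + 532.11 + 829.61 = 989.84 m.
Depth below ground = 1213.2 − 989.84 = 223.4 m.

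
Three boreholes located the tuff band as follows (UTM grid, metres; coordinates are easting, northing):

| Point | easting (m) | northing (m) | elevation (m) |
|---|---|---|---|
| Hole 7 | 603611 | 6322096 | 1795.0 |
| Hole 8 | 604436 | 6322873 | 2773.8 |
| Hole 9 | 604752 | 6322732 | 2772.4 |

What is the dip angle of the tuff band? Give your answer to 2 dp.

43.16°

Let the plane be z = a·easting + b·northing + c.
Hole 8−Hole 7: 825a + 777b = 978.8;  Hole 9−Hole 7: 1141a + 636b = 977.4.
Solving gives a = 0.37839, b = 0.85795.
Gradient magnitude |∇z| = √(a² + b²) = √(0.14318 + 0.73608) = 0.93769.
True dip = arctan(0.93769) = 43.16°, dipping toward SSW (azimuth ≈ 204°).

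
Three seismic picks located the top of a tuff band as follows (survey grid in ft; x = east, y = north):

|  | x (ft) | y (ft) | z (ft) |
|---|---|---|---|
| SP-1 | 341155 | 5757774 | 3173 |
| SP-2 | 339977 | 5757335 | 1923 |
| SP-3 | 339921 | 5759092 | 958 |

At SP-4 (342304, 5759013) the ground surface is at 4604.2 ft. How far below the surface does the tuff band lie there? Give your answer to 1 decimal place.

625.0 ft

Let the plane be z = a·x + b·y + c.
SP-2−SP-1: −1178a − 439b = −1250;  SP-3−SP-1: −1234a + 1318b = −2215.
Solving gives a = 1.250941829, b = −0.509360989.
Then c = 3173 − a·341155 − b·5757774 = 2509193.40.
At (342304, 5759013): z_contact = 428202.39 − 2933416.56 + 2509193.40 = 3979.23 ft.
Depth below ground = 4604.2 − 3979.23 = 625.0 ft.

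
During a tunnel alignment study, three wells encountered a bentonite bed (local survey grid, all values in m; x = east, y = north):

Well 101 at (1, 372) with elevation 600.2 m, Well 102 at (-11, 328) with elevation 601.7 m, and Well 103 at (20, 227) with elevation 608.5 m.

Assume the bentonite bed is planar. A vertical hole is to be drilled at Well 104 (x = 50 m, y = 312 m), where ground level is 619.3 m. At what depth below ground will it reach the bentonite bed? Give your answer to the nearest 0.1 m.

Let the plane be z = a·x + b·y + c.
Well 102−Well 101: −12a − 44b = 1.5;  Well 103−Well 101: 19a − 145b = 8.3.
Solving gives a = 0.05734, b = −0.04973.
Then c = 600.2 − a·1 − b·372 = 618.64.
At (50, 312): z_contact = 2.87 − 15.52 + 618.64 = 605.99 m.
Depth below ground = 619.3 − 605.99 = 13.3 m.

13.3 m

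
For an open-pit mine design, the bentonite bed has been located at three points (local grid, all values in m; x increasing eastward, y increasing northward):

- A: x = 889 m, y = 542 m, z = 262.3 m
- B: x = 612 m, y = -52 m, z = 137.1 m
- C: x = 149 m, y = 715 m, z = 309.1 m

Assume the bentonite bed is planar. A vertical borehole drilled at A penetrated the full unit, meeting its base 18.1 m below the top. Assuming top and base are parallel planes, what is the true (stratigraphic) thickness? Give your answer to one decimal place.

17.7 m

Let the plane be z = a·x + b·y + c.
B−A: −277a − 594b = −125.2;  C−A: −740a + 173b = 46.8.
Solving gives a = −0.01259, b = 0.21665.
|∇z| = √(a²+b²) = 0.21701, so dip δ = arctan(0.21701) = 12.24°.
True thickness = vertical thickness × cos δ = 18.1 × cos 12.24° = 17.7 m.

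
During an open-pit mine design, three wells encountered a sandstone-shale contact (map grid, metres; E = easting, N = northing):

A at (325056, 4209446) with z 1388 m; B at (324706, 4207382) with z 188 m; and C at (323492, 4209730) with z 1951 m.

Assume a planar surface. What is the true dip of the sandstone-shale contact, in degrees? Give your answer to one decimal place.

33.8°

Let the plane be z = a·E + b·N + c.
B−A: −350a − 2064b = −1200;  C−A: −1564a + 284b = 563.
Solving gives a = −0.24680, b = 0.62325.
Gradient magnitude |∇z| = √(a² + b²) = √(0.06091 + 0.38844) = 0.67033.
True dip = arctan(0.67033) = 33.8°, dipping toward SSE (azimuth ≈ 158°).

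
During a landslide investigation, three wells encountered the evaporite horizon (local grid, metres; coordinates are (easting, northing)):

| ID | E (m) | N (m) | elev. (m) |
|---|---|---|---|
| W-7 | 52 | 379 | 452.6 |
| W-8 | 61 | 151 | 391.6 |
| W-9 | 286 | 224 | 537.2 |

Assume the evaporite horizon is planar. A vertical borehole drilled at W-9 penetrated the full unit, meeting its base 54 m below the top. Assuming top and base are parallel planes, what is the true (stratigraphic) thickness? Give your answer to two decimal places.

Two edge vectors: W-7→W-8 = (9, -228, -61), W-7→W-9 = (234, -155, 84.6).
Normal n = (W-7→W-8) × (W-7→W-9) = (-28743.8, -15035.4, 51957).
So ∂z/∂E = −n_x/n_z = 0.55322 and ∂z/∂N = −n_y/n_z = 0.28938.
|∇z| = √(a²+b²) = 0.62434, so dip δ = arctan(0.62434) = 31.98°.
True thickness = vertical thickness × cos δ = 54 × cos 31.98° = 45.81 m.

45.81 m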